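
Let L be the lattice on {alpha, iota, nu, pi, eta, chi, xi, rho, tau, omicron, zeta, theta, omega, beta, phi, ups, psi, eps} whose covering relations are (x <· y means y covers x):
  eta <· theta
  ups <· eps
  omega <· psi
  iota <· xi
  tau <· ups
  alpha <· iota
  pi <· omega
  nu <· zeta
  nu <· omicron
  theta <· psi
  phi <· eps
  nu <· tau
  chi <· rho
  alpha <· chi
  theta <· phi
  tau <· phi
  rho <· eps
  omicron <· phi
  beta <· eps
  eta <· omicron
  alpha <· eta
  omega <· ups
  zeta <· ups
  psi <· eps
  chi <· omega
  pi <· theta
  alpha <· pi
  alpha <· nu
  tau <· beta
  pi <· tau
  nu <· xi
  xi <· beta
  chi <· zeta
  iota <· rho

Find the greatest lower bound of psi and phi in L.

Common lower bounds of {psi, phi}: alpha, eta, pi, theta.
The greatest among these is theta.

theta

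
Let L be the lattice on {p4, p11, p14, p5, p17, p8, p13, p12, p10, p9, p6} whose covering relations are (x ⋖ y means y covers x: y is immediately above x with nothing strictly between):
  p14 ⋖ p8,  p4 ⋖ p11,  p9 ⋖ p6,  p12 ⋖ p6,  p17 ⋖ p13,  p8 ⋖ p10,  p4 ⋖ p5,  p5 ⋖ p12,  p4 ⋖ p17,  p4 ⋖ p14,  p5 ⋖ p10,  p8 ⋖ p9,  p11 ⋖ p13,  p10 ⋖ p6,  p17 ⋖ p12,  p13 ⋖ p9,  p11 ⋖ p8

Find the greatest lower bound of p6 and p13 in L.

p13

Common lower bounds of {p6, p13}: p11, p13, p17, p4.
The greatest among these is p13.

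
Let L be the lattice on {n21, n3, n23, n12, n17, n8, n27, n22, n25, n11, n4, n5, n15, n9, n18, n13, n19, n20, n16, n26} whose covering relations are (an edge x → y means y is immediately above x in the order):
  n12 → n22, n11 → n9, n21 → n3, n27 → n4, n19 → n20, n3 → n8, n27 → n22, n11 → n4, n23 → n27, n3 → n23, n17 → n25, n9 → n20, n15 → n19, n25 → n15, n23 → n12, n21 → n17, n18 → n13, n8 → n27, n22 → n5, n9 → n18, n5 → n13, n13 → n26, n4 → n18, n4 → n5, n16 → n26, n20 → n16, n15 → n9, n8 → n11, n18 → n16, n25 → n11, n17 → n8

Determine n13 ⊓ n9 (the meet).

Common lower bounds of {n13, n9}: n11, n15, n17, n21, n25, n3, n8, n9.
The greatest among these is n9.

n9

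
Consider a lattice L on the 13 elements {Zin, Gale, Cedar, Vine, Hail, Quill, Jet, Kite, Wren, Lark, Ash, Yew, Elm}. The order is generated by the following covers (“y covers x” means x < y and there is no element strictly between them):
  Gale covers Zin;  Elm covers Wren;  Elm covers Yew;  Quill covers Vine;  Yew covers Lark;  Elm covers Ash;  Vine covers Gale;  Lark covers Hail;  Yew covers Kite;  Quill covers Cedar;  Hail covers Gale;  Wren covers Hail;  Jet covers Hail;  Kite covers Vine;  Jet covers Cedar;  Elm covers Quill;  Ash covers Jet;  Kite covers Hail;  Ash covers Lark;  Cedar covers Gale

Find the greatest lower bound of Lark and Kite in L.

Hail

Common lower bounds of {Lark, Kite}: Gale, Hail, Zin.
The greatest among these is Hail.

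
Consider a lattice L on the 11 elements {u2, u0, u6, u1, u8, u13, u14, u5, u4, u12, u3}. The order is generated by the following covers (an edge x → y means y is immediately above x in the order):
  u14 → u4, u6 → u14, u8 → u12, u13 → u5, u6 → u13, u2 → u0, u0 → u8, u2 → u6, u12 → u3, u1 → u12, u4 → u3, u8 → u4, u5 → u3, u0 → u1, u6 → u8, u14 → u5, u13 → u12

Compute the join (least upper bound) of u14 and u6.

u14

Common upper bounds of {u14, u6}: u14, u3, u4, u5.
The least among these is u14.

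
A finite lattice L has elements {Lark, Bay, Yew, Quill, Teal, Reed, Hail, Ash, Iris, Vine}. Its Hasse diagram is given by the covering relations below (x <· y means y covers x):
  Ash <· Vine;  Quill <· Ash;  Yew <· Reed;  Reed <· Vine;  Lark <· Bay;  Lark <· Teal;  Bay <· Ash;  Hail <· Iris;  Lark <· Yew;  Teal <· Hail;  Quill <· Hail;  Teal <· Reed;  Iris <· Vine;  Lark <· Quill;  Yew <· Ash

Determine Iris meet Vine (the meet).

Common lower bounds of {Iris, Vine}: Hail, Iris, Lark, Quill, Teal.
The greatest among these is Iris.

Iris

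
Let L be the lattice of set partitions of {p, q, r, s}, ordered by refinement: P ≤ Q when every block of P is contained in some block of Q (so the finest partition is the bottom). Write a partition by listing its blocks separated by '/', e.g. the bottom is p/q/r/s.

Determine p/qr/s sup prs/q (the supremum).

pqrs

The join of p/qr/s and prs/q merges any blocks that overlap across the partitions, giving pqrs.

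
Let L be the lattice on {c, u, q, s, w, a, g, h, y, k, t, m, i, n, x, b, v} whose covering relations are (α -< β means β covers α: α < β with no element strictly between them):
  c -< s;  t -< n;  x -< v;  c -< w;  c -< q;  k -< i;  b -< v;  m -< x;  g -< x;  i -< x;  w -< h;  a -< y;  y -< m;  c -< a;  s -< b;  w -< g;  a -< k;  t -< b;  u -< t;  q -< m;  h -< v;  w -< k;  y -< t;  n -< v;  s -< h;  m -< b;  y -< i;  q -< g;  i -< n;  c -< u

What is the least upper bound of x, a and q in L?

x

Common upper bounds of {x, a, q}: v, x.
The least among these is x.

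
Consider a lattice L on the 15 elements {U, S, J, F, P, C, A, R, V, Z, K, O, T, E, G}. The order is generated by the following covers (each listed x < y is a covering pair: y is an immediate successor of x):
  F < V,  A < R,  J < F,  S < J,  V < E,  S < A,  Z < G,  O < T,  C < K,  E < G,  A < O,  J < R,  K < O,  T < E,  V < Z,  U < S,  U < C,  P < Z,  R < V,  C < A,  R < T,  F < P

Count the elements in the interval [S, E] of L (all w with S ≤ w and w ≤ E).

9

The interval [S, E] = {A, E, F, J, O, R, S, T, V}, which has 9 elements.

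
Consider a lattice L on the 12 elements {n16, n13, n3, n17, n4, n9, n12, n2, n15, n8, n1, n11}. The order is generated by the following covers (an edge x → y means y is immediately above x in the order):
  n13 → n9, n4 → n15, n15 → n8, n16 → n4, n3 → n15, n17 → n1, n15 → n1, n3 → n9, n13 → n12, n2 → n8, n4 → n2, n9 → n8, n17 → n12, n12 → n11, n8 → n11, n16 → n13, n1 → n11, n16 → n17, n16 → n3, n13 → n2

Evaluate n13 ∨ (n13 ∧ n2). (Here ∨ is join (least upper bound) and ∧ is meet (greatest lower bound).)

n13 ∧ n2 = n13
n13 ∨ n13 = n13

n13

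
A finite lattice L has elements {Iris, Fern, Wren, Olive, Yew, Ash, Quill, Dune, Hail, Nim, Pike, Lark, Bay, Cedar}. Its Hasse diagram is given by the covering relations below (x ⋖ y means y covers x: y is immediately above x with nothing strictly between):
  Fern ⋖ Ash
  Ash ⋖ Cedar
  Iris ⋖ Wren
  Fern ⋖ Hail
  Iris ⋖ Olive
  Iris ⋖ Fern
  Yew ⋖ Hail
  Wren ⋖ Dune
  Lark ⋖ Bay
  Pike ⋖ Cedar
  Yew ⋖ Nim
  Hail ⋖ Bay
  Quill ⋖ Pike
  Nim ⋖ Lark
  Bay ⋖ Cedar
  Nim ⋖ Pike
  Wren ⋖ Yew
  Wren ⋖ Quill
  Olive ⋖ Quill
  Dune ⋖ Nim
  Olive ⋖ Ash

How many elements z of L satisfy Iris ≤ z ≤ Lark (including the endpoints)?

6

The interval [Iris, Lark] = {Dune, Iris, Lark, Nim, Wren, Yew}, which has 6 elements.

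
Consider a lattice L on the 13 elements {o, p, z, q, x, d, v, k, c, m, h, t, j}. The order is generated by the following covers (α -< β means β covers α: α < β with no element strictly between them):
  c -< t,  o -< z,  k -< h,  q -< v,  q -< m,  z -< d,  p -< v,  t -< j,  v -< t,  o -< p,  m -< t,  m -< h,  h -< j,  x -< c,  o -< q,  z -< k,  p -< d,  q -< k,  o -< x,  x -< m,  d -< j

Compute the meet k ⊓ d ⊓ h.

z

Common lower bounds of {k, d, h}: o, z.
The greatest among these is z.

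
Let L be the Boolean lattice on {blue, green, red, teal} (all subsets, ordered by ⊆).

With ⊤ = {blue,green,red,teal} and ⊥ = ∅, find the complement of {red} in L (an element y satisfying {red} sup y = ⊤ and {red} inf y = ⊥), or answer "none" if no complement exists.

{blue,green,teal}

Need y with {red} ∨ y = {blue,green,red,teal} and {red} ∧ y = ∅.
Checking each element gives: {blue,green,teal}.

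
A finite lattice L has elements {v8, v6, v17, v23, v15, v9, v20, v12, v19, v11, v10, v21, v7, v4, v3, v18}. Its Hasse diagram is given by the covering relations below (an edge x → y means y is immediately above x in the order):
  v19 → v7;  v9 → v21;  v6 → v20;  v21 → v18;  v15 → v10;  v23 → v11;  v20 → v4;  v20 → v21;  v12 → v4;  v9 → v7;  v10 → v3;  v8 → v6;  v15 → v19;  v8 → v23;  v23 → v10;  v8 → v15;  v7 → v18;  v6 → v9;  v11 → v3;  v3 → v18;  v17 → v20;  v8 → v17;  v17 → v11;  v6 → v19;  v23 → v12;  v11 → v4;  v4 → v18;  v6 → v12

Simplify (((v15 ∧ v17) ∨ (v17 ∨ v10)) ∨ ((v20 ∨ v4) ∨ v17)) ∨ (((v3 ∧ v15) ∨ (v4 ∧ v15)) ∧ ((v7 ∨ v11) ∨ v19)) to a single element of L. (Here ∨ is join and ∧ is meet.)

v18

v15 ∧ v17 = v8
v17 ∨ v10 = v3
v8 ∨ v3 = v3
v20 ∨ v4 = v4
v4 ∨ v17 = v4
v3 ∨ v4 = v18
v3 ∧ v15 = v15
v4 ∧ v15 = v8
v15 ∨ v8 = v15
v7 ∨ v11 = v18
v18 ∨ v19 = v18
v15 ∧ v18 = v15
v18 ∨ v15 = v18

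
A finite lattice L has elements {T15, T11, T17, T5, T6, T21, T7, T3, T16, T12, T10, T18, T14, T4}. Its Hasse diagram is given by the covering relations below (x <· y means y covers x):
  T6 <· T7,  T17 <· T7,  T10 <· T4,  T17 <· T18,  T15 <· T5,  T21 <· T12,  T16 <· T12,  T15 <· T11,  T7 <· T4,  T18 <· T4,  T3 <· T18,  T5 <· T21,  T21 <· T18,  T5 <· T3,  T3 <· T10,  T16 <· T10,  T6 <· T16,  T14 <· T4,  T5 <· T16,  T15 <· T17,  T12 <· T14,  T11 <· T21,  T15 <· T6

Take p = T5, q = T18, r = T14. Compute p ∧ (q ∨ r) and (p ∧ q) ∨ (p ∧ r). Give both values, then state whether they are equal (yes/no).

q ∨ r = T4, so p ∧ (q ∨ r) = T5 ∧ T4 = T5.
p ∧ q = T5 and p ∧ r = T5, so (p ∧ q) ∨ (p ∧ r) = T5 ∨ T5 = T5.
Equal: yes.

T5; T5; yes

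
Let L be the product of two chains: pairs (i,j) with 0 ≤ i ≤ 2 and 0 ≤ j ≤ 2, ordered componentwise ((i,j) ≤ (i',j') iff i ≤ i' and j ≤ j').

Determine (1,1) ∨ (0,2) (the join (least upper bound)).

(1,2)

In a product of chains, the join is componentwise max, giving (1,2).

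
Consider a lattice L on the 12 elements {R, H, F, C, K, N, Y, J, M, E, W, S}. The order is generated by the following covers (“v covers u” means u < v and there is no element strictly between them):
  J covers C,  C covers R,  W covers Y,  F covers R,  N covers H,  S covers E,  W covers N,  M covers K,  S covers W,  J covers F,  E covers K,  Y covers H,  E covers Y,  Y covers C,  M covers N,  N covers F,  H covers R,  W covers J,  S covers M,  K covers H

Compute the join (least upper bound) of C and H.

Y

Common upper bounds of {C, H}: E, S, W, Y.
The least among these is Y.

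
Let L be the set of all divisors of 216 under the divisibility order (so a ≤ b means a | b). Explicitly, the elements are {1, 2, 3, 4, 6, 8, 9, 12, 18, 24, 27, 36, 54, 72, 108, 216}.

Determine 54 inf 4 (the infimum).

2

Common lower bounds of {54, 4}: 1, 2.
The greatest among these is 2.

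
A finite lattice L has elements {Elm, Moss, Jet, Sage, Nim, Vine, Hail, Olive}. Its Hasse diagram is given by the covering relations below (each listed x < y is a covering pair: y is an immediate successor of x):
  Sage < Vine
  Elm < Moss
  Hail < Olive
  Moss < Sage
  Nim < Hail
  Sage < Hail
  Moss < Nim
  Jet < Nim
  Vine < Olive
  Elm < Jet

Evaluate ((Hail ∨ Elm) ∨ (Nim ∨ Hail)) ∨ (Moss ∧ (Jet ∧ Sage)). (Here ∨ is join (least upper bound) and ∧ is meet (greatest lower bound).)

Hail ∨ Elm = Hail
Nim ∨ Hail = Hail
Hail ∨ Hail = Hail
Jet ∧ Sage = Elm
Moss ∧ Elm = Elm
Hail ∨ Elm = Hail

Hail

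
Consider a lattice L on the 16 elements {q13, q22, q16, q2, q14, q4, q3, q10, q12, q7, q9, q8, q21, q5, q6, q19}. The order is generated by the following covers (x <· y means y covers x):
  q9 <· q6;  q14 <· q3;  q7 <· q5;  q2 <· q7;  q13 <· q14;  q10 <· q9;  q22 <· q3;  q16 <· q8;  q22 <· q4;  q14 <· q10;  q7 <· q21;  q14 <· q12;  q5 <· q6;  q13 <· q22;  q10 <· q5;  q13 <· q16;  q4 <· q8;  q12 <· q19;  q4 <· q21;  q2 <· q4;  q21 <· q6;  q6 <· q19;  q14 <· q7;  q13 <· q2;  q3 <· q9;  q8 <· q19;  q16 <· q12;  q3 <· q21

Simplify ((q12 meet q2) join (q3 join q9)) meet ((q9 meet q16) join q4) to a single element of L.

q22

q12 ∧ q2 = q13
q3 ∨ q9 = q9
q13 ∨ q9 = q9
q9 ∧ q16 = q13
q13 ∨ q4 = q4
q9 ∧ q4 = q22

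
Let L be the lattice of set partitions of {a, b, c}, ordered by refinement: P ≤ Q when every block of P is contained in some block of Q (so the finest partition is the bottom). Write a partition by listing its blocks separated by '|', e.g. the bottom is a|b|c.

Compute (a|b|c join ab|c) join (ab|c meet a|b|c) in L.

a|b|c ∨ ab|c = ab|c
ab|c ∧ a|b|c = a|b|c
ab|c ∨ a|b|c = ab|c

ab|c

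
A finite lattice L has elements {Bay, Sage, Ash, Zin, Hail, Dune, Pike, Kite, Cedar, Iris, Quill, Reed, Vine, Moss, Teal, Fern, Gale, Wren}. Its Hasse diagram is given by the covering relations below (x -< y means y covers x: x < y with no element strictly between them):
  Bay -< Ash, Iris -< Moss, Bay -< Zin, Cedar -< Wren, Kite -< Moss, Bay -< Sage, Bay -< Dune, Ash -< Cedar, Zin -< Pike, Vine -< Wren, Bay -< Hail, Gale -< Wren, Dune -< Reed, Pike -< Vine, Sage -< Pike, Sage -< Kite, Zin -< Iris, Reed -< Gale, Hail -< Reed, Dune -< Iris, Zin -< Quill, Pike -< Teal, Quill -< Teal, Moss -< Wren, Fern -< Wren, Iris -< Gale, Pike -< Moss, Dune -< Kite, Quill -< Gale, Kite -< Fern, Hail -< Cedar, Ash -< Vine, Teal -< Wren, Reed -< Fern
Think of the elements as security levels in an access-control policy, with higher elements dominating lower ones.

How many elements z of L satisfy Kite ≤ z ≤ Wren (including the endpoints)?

The interval [Kite, Wren] = {Fern, Kite, Moss, Wren}, which has 4 elements.

4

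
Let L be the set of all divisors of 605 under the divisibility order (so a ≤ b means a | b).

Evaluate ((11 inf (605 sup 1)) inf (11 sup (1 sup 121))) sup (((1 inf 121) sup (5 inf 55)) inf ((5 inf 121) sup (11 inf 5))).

605 ∨ 1 = 605
11 ∧ 605 = 11
1 ∨ 121 = 121
11 ∨ 121 = 121
11 ∧ 121 = 11
1 ∧ 121 = 1
5 ∧ 55 = 5
1 ∨ 5 = 5
5 ∧ 121 = 1
11 ∧ 5 = 1
1 ∨ 1 = 1
5 ∧ 1 = 1
11 ∨ 1 = 11

11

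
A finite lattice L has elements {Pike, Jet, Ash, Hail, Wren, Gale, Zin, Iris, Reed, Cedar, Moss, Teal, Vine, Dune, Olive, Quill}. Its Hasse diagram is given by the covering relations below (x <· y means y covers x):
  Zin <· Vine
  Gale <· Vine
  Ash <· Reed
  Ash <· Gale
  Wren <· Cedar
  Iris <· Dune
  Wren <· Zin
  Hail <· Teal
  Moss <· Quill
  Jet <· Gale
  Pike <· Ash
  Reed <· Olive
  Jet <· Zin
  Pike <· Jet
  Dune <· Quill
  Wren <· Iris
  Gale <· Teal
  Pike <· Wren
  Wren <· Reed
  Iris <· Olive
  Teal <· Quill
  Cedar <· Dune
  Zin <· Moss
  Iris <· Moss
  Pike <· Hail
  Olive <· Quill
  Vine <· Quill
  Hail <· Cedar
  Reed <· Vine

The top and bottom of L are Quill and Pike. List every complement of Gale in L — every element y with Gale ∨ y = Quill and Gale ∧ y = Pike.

Need y with Gale ∨ y = Quill and Gale ∧ y = Pike.
Checking each element gives: Cedar, Dune, Iris.

Cedar, Dune, Iris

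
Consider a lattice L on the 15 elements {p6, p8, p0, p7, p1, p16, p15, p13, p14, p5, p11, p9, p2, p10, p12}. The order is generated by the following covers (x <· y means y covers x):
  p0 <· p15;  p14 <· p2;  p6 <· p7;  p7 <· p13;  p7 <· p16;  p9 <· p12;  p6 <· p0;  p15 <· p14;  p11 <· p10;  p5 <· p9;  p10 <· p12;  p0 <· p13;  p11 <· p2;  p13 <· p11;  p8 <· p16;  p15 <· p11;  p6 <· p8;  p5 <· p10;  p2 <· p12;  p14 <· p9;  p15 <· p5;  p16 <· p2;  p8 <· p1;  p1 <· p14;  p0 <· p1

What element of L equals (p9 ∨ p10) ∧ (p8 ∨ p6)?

p8

p9 ∨ p10 = p12
p8 ∨ p6 = p8
p12 ∧ p8 = p8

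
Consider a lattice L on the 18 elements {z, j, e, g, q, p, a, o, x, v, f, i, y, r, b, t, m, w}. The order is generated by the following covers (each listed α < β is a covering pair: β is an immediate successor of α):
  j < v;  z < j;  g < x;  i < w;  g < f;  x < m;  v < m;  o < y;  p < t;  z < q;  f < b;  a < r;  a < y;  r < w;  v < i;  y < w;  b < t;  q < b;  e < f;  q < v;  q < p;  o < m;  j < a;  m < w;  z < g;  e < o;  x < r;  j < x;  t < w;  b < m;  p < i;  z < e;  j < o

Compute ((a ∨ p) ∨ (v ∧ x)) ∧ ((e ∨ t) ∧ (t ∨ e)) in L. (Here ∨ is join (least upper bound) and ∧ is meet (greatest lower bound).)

a ∨ p = w
v ∧ x = j
w ∨ j = w
e ∨ t = t
t ∨ e = t
t ∧ t = t
w ∧ t = t

t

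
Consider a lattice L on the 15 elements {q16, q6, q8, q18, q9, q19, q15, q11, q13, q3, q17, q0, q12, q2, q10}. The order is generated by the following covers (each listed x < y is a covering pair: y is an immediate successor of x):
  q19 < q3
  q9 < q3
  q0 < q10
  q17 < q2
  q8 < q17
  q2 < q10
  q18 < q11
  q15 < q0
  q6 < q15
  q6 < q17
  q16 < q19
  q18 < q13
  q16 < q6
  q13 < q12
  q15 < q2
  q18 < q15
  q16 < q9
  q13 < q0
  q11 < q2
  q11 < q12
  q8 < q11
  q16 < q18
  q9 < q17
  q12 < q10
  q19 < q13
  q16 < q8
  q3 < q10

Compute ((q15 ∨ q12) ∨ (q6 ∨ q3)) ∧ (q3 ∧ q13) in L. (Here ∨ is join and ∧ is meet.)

q15 ∨ q12 = q10
q6 ∨ q3 = q10
q10 ∨ q10 = q10
q3 ∧ q13 = q19
q10 ∧ q19 = q19

q19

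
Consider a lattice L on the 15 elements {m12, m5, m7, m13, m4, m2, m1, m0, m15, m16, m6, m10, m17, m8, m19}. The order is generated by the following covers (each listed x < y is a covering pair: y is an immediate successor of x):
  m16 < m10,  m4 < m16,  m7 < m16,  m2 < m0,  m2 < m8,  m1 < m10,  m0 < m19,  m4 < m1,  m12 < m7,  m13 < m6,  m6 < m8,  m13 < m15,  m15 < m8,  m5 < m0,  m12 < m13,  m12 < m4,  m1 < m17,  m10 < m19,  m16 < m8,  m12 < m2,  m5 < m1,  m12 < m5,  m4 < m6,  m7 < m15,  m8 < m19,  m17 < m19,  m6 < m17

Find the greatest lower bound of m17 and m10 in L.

m1

Common lower bounds of {m17, m10}: m1, m12, m4, m5.
The greatest among these is m1.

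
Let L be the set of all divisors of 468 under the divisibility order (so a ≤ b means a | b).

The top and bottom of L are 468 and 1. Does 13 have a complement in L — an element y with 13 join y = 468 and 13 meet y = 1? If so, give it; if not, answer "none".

Need y with 13 ∨ y = 468 and 13 ∧ y = 1.
Checking each element gives: 36.

36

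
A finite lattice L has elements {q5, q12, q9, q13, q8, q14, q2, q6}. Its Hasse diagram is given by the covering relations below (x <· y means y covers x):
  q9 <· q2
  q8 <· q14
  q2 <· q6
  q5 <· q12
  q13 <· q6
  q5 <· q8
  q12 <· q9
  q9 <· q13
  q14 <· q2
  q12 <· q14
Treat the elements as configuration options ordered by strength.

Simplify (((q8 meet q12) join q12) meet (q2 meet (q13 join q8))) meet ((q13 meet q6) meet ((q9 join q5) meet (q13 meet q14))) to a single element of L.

q12

q8 ∧ q12 = q5
q5 ∨ q12 = q12
q13 ∨ q8 = q6
q2 ∧ q6 = q2
q12 ∧ q2 = q12
q13 ∧ q6 = q13
q9 ∨ q5 = q9
q13 ∧ q14 = q12
q9 ∧ q12 = q12
q13 ∧ q12 = q12
q12 ∧ q12 = q12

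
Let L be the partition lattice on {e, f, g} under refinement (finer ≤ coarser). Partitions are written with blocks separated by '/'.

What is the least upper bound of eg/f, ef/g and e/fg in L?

Common upper bounds of {eg/f, ef/g, e/fg}: efg.
The least among these is efg.

efg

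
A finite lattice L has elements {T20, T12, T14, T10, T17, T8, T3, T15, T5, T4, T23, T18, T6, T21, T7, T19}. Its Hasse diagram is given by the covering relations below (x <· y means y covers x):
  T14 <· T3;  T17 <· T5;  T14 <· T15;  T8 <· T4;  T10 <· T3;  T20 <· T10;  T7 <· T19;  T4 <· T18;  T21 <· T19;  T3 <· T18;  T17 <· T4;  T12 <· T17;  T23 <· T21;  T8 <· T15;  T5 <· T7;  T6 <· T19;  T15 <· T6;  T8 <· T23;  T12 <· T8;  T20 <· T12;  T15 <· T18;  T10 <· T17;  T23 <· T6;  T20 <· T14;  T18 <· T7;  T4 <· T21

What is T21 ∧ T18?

T4

Common lower bounds of {T21, T18}: T10, T12, T17, T20, T4, T8.
The greatest among these is T4.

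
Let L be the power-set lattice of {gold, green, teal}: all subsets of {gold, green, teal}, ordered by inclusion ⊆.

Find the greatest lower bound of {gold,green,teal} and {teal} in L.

{teal}

Under ⊆, meet is intersection: {gold,green,teal} ∩ {teal} = {teal}.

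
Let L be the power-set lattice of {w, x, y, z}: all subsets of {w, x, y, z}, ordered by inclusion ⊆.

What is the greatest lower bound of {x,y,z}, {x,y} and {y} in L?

Under ⊆, meet is intersection: {x,y,z} ∩ {x,y} ∩ {y} = {y}.

{y}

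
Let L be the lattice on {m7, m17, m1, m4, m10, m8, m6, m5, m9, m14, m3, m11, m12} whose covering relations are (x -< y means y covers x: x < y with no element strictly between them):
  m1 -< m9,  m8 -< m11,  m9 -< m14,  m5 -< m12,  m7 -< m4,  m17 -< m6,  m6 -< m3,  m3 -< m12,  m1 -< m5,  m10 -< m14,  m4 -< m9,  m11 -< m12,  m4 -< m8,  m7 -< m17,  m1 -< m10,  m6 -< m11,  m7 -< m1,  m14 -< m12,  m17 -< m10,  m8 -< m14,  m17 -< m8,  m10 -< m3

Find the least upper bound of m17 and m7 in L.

m17

Common upper bounds of {m17, m7}: m10, m11, m12, m14, m17, m3, m6, m8.
The least among these is m17.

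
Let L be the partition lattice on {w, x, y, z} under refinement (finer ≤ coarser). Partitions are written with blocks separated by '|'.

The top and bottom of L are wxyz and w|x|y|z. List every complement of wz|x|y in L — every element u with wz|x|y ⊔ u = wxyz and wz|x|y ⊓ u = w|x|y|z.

wxy|z, wx|yz, wy|xz, w|xyz

Need u with wz|x|y ∨ u = wxyz and wz|x|y ∧ u = w|x|y|z.
Checking each element gives: wxy|z, wx|yz, wy|xz, w|xyz.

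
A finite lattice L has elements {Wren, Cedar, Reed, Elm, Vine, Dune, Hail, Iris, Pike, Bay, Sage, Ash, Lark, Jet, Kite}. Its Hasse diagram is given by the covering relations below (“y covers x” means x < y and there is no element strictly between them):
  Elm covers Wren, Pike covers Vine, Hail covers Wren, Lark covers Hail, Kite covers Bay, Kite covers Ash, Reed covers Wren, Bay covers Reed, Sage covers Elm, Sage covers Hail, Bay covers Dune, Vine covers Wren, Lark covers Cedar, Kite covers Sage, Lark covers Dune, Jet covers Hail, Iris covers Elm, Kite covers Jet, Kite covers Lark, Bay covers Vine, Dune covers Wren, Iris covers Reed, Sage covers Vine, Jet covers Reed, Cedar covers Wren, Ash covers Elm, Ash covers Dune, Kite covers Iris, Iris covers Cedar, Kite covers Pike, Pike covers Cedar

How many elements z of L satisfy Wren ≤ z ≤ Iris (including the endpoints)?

The interval [Wren, Iris] = {Cedar, Elm, Iris, Reed, Wren}, which has 5 elements.

5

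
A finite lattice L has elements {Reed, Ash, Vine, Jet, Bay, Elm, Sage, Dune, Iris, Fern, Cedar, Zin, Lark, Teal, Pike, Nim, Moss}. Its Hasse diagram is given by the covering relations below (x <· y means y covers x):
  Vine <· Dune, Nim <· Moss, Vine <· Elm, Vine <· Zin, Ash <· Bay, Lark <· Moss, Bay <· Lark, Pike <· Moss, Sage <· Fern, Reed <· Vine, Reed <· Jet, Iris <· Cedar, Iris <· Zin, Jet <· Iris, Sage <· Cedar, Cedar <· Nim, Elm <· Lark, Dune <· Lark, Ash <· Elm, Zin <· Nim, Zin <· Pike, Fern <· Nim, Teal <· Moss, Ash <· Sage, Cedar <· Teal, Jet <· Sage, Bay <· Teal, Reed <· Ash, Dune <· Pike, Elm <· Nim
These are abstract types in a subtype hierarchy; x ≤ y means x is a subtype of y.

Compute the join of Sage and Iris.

Common upper bounds of {Sage, Iris}: Cedar, Moss, Nim, Teal.
The least among these is Cedar.

Cedar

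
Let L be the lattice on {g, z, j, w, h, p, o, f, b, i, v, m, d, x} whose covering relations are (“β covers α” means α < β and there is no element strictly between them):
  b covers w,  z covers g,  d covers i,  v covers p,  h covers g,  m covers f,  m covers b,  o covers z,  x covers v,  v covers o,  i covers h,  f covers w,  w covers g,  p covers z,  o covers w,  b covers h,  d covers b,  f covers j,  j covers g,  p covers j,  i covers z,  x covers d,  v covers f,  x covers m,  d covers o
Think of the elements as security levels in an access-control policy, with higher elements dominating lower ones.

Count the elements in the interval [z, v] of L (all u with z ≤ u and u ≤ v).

4

The interval [z, v] = {o, p, v, z}, which has 4 elements.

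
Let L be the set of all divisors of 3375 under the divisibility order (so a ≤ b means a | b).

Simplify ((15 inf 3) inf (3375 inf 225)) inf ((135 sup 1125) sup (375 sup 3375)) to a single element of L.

3

15 ∧ 3 = 3
3375 ∧ 225 = 225
3 ∧ 225 = 3
135 ∨ 1125 = 3375
375 ∨ 3375 = 3375
3375 ∨ 3375 = 3375
3 ∧ 3375 = 3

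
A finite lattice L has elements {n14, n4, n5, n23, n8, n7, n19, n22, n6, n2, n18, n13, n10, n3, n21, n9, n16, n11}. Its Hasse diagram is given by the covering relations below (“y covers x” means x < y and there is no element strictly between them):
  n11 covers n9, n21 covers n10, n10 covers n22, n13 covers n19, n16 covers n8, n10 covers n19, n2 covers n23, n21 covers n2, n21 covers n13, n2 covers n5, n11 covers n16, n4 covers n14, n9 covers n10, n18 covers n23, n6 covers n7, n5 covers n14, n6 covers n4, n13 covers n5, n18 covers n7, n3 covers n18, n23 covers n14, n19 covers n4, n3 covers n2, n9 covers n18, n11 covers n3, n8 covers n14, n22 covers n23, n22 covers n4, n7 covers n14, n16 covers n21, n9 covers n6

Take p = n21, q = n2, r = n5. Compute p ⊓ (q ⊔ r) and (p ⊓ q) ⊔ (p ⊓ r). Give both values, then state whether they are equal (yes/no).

q ⊔ r = n2, so p ⊓ (q ⊔ r) = n21 ⊓ n2 = n2.
p ⊓ q = n2 and p ⊓ r = n5, so (p ⊓ q) ⊔ (p ⊓ r) = n2 ⊔ n5 = n2.
Equal: yes.

n2; n2; yes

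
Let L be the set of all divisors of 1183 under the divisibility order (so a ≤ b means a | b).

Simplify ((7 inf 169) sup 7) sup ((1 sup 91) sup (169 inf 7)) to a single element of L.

91

7 ∧ 169 = 1
1 ∨ 7 = 7
1 ∨ 91 = 91
169 ∧ 7 = 1
91 ∨ 1 = 91
7 ∨ 91 = 91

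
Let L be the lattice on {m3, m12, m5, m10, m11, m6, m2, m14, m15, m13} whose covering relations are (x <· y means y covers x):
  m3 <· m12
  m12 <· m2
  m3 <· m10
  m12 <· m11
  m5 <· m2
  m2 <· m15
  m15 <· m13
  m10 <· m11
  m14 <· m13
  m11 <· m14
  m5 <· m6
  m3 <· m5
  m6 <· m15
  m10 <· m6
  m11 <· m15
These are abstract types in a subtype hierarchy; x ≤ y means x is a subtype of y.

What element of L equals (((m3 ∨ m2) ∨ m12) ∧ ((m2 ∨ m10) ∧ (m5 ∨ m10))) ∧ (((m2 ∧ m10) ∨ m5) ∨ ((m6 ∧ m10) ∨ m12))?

m5

m3 ∨ m2 = m2
m2 ∨ m12 = m2
m2 ∨ m10 = m15
m5 ∨ m10 = m6
m15 ∧ m6 = m6
m2 ∧ m6 = m5
m2 ∧ m10 = m3
m3 ∨ m5 = m5
m6 ∧ m10 = m10
m10 ∨ m12 = m11
m5 ∨ m11 = m15
m5 ∧ m15 = m5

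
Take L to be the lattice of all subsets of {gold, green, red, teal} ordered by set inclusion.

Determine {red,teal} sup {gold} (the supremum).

Common upper bounds of {{red,teal}, {gold}}: {gold,green,red,teal}, {gold,red,teal}.
The least among these is {gold,red,teal}.

{gold,red,teal}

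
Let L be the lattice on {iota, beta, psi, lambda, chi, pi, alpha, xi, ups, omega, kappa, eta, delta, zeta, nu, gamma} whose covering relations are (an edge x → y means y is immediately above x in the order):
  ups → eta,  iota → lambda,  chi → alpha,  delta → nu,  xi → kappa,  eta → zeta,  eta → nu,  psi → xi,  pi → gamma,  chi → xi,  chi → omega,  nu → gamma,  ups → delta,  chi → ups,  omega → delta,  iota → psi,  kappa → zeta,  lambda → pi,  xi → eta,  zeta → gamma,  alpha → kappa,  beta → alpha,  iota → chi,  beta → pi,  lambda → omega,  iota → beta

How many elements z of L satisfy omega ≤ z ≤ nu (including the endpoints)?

3

The interval [omega, nu] = {delta, nu, omega}, which has 3 elements.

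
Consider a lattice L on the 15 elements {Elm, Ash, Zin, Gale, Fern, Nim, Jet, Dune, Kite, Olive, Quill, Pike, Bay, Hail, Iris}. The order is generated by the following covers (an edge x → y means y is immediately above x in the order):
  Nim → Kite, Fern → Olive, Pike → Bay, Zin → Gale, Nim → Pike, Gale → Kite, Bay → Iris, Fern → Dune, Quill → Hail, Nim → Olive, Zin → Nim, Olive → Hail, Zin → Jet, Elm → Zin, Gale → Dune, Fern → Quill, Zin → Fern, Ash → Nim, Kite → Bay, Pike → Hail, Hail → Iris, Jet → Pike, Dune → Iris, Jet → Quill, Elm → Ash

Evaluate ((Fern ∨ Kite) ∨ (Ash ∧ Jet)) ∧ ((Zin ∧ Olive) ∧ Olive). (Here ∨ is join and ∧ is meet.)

Zin

Fern ∨ Kite = Iris
Ash ∧ Jet = Elm
Iris ∨ Elm = Iris
Zin ∧ Olive = Zin
Zin ∧ Olive = Zin
Iris ∧ Zin = Zin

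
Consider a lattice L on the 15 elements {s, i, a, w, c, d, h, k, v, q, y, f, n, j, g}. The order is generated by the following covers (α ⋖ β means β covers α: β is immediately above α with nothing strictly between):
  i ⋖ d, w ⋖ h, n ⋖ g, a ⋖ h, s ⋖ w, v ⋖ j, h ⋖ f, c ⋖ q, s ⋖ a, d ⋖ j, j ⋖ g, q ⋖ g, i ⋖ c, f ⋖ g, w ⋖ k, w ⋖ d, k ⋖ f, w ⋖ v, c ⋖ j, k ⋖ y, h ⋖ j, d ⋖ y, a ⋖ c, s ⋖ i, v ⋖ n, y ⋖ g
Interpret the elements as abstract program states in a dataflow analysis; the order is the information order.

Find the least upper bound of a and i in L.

c

Common upper bounds of {a, i}: c, g, j, q.
The least among these is c.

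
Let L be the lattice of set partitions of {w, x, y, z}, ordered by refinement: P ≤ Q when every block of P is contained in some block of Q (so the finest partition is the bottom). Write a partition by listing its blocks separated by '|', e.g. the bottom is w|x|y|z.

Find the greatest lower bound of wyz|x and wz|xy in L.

wz|x|y

Common lower bounds of {wyz|x, wz|xy}: wz|x|y, w|x|y|z.
The greatest among these is wz|x|y.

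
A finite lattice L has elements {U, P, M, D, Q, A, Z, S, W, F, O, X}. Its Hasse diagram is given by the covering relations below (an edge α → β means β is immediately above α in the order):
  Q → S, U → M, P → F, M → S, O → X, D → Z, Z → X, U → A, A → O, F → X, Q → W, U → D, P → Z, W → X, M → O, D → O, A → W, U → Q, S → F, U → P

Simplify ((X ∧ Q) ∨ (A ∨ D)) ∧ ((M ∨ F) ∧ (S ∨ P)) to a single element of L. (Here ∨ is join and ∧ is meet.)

X ∧ Q = Q
A ∨ D = O
Q ∨ O = X
M ∨ F = F
S ∨ P = F
F ∧ F = F
X ∧ F = F

F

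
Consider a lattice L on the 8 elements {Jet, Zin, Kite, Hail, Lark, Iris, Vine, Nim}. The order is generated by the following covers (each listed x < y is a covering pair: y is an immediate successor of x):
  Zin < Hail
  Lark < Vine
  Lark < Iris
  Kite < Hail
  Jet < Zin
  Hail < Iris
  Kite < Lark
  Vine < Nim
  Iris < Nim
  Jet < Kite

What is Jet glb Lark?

Common lower bounds of {Jet, Lark}: Jet.
The greatest among these is Jet.

Jet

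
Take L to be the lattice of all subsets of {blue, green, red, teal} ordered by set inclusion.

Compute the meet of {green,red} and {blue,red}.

Under ⊆, meet is intersection: {green,red} ∩ {blue,red} = {red}.

{red}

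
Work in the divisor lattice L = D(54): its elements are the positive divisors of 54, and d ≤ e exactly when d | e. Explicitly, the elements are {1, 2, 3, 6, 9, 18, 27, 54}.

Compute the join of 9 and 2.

Common upper bounds of {9, 2}: 18, 54.
The least among these is 18.

18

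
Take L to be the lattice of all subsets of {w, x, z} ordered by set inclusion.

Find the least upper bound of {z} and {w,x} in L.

Under ⊆, join is union: {z} ∪ {w,x} = {w,x,z}.

{w,x,z}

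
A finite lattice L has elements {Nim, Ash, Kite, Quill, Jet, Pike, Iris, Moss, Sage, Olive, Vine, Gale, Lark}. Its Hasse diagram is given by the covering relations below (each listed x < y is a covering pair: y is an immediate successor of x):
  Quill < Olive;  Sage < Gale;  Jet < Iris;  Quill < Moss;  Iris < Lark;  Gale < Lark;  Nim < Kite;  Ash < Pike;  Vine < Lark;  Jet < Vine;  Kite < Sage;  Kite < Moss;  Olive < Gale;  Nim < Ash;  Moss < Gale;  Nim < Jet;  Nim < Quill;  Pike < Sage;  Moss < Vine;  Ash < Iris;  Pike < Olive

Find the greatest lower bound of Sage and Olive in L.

Common lower bounds of {Sage, Olive}: Ash, Nim, Pike.
The greatest among these is Pike.

Pike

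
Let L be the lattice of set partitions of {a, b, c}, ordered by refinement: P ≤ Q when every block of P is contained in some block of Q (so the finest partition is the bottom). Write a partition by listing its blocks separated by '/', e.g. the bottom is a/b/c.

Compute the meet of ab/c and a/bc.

a/b/c

The meet (common refinement) of ab/c and a/bc intersects blocks pairwise, giving a/b/c.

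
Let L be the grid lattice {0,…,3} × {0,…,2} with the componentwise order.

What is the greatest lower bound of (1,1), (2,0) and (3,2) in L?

(1,0)

In a product of chains, the meet is componentwise min, giving (1,0).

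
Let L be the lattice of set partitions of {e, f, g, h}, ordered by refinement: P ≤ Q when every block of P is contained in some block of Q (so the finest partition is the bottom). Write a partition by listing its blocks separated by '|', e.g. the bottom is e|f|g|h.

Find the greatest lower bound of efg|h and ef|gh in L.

ef|g|h

The meet (common refinement) of efg|h and ef|gh intersects blocks pairwise, giving ef|g|h.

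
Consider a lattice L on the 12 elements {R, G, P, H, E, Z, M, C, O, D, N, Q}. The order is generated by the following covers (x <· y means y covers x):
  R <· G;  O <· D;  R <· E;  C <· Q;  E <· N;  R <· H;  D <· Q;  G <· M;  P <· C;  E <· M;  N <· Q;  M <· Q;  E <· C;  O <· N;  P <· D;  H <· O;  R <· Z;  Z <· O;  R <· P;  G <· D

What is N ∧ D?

O

Common lower bounds of {N, D}: H, O, R, Z.
The greatest among these is O.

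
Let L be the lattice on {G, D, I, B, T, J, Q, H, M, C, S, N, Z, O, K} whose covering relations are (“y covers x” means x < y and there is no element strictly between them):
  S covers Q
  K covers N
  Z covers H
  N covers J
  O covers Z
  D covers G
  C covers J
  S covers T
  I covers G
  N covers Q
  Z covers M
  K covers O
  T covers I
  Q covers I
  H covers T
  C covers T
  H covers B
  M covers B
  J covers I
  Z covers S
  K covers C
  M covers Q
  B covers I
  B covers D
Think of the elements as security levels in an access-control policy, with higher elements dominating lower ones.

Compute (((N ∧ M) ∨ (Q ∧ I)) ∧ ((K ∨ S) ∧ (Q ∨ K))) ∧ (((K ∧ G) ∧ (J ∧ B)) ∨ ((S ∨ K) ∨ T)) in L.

N ∧ M = Q
Q ∧ I = I
Q ∨ I = Q
K ∨ S = K
Q ∨ K = K
K ∧ K = K
Q ∧ K = Q
K ∧ G = G
J ∧ B = I
G ∧ I = G
S ∨ K = K
K ∨ T = K
G ∨ K = K
Q ∧ K = Q

Q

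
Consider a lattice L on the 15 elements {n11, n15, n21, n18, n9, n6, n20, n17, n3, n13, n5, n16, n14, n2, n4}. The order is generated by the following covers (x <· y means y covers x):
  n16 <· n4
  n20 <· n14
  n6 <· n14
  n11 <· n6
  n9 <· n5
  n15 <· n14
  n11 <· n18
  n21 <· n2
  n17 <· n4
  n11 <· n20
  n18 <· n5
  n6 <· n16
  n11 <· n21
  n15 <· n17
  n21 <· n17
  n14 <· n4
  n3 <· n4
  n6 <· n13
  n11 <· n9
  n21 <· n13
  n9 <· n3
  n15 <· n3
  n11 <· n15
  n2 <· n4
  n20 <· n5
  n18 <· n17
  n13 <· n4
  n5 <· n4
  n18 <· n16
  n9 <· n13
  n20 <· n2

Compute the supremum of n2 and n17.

n4

Common upper bounds of {n2, n17}: n4.
The least among these is n4.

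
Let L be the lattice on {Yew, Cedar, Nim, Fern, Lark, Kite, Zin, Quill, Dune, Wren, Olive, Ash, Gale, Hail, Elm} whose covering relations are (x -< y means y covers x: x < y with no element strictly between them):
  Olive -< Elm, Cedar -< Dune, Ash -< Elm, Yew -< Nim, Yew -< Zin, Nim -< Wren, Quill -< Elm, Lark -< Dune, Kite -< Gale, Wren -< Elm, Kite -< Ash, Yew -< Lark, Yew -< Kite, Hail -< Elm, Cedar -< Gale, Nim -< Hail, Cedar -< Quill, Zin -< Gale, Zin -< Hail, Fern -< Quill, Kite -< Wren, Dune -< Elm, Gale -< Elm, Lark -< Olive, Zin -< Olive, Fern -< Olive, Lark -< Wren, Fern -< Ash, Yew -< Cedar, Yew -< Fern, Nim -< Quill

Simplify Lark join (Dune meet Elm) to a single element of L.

Dune

Dune ∧ Elm = Dune
Lark ∨ Dune = Dune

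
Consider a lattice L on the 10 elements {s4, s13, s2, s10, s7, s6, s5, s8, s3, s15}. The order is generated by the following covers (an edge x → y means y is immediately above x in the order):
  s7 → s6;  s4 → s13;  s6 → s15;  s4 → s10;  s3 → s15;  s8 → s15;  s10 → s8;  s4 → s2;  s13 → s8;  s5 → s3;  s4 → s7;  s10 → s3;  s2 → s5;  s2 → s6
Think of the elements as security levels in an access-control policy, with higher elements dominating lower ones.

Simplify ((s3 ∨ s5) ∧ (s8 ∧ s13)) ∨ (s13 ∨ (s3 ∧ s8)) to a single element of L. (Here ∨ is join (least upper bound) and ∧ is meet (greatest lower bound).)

s8

s3 ∨ s5 = s3
s8 ∧ s13 = s13
s3 ∧ s13 = s4
s3 ∧ s8 = s10
s13 ∨ s10 = s8
s4 ∨ s8 = s8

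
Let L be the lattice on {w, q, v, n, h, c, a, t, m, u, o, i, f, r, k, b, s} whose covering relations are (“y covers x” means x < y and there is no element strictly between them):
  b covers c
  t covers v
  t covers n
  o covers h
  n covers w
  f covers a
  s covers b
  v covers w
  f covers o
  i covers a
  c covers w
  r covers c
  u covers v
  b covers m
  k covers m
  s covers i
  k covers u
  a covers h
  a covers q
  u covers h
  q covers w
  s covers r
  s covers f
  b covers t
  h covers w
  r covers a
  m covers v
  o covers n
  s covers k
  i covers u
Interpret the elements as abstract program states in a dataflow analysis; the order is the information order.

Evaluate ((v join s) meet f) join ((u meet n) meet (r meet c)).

v ∨ s = s
s ∧ f = f
u ∧ n = w
r ∧ c = c
w ∧ c = w
f ∨ w = f

f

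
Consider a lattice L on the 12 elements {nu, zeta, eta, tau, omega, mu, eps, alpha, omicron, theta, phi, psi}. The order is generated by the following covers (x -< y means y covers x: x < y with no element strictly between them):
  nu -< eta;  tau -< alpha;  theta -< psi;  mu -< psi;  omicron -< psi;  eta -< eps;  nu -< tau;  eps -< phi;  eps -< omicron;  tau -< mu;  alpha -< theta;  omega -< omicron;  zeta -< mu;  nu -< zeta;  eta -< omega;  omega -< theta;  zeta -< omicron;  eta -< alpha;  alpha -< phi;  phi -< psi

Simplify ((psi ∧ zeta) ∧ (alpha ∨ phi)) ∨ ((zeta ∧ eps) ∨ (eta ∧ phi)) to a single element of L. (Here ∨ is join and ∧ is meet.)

eta

psi ∧ zeta = zeta
alpha ∨ phi = phi
zeta ∧ phi = nu
zeta ∧ eps = nu
eta ∧ phi = eta
nu ∨ eta = eta
nu ∨ eta = eta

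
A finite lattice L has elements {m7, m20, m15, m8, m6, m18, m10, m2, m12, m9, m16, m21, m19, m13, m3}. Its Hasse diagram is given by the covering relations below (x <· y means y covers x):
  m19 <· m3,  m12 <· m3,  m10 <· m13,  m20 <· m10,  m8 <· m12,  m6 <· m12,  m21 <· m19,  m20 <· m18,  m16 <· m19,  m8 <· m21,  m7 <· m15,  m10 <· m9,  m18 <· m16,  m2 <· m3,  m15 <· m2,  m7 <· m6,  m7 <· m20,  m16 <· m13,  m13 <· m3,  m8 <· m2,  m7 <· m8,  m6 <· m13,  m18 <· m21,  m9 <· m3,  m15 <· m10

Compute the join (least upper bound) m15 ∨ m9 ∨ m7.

m9

Common upper bounds of {m15, m9, m7}: m3, m9.
The least among these is m9.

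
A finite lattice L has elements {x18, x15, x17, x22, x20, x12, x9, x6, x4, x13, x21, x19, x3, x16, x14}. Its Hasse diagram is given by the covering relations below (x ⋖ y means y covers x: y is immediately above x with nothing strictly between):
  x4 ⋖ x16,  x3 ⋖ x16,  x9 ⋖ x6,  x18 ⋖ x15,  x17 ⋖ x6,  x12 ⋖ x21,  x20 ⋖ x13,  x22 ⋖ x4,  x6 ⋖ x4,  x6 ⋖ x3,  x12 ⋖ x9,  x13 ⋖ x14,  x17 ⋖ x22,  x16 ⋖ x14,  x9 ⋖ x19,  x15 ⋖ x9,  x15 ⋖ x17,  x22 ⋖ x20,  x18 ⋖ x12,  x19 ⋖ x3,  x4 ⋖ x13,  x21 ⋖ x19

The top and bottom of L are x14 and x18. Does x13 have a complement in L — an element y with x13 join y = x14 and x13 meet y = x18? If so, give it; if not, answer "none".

none

For every candidate y, either x13 ∨ y ≠ x14 or x13 ∧ y ≠ x18; no complement exists.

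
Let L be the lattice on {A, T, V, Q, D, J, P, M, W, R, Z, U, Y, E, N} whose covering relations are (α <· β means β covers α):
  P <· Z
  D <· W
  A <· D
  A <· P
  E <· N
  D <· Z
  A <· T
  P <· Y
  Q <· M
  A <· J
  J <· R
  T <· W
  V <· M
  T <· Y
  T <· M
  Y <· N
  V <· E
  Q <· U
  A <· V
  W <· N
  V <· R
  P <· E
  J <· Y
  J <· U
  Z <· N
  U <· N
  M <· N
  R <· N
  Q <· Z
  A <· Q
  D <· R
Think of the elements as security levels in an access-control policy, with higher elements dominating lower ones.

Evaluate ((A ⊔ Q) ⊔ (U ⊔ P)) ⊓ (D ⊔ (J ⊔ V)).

R

A ∨ Q = Q
U ∨ P = N
Q ∨ N = N
J ∨ V = R
D ∨ R = R
N ∧ R = R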